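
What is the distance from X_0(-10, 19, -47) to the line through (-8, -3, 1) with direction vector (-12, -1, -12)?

2√409

Direction vector d = (-12, -1, -12).
AP = (-2, 22, -48); AP·d = 578, |AP|² = 2792, |d|² = 289.
distance² = |AP|² − (AP·d)²/|d|² = 2792 − 334084/289 = 1636, so the distance is 2√409.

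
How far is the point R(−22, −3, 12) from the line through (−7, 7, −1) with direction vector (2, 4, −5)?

√89

Direction vector d = (2, 4, −5).
AP = (−15, −10, 13), and AP × d = (−2, −49, −40).
|AP × d|² = 4005 and |d|² = 45, so the distance is √(4005/45) = √89.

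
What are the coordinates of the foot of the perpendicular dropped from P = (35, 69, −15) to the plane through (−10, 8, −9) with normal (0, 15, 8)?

(35, 24, -39)

n = (0, 15, 8), |n|² = 289, and n·P − 48 = 867.
t = 867/289 = 3, so the foot is P − t·n = (35, 69, −15) − 3·(0, 15, 8) = (35, 24, −39).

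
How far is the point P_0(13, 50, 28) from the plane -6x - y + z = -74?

13√38/19

n = (-6, -1, 1); n·P − (-74) = -26; |n| = √38; distance = 26/√38 = 13√38/19.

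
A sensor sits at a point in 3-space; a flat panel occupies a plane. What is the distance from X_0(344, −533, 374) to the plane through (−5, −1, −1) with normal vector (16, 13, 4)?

The plane has equation n·(r − (−5, −1, −1)) = 0, i.e. n·r = -97.
n = (16, 13, 4); n·P − (-97) = 168; |n| = 21; distance = 168/21 = 8.

8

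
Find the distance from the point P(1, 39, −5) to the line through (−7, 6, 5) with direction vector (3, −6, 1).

√517

Direction vector d = (3, −6, 1).
AP = (8, 33, −10); AP·d = -184, |AP|² = 1253, |d|² = 46.
distance² = |AP|² − (AP·d)²/|d|² = 1253 − 33856/46 = 517, so the distance is √517.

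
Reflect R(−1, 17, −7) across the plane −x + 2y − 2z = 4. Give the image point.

n = (−1, 2, −2), |n|² = 9, n·R − 4 = 45, so t = 45/9 = 5.
Foot F = R − 5·n = (4, 7, 3); the reflection is 2F − R = (9, −3, 13).

(9, -3, 13)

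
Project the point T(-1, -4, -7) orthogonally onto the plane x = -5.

The perpendicular from T has direction n = (1, 0, 0): r = (-1, -4, -7) + λ(1, 0, 0).
Substitute into the plane: n·(T + λn) = -5 gives -1 + 1λ = -5, so λ = -4.
Foot = (-1, -4, -7) + (-4)·(1, 0, 0) = (-5, -4, -7).

(-5, -4, -7)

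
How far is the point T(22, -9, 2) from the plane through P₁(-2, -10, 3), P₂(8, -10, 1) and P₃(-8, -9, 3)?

P₁P₂ = (10, 0, -2) and P₁P₃ = (-6, 1, 0), so a normal is n = P₁P₂ × P₁P₃ = (2, 12, 10).
n = (2, 12, 10); n·P − (-94) = 50; |n| = 2√62; distance = 50/(2√62) = 25√62/62.

25/√62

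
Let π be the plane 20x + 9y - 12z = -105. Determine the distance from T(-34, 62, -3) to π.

Normal vector n = (20, 9, -12), and n·(-34, 62, -3) - (-105) = 19.
|n| = √(400 + 81 + 144) = 25, so the distance is |19|/25 = 19/25.

19/25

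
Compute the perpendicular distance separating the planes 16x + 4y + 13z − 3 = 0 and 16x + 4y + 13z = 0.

1/7

With common normal n = (16, 4, 13) (|n| = 21), the distance is |3 − 0|/|n| = 3/21 = 1/7.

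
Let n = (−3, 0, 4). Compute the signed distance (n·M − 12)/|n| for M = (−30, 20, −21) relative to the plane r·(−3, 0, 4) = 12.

n·M − 12 = -6.
|n| = 5, so the signed distance is -6/5.

-6/5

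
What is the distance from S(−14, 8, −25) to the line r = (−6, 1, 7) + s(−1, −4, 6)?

17

Direction vector d = (−1, −4, 6).
AP = (−8, 7, −32); AP·d = -212, |AP|² = 1137, |d|² = 53.
distance² = |AP|² − (AP·d)²/|d|² = 1137 − 44944/53 = 289, so the distance is 17.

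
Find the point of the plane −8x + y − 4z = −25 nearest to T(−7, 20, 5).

n = (−8, 1, −4), |n|² = 81, and n·T − (-25) = 81.
t = 81/81 = 1, so the foot is T − t·n = (−7, 20, 5) − 1·(−8, 1, −4) = (1, 19, 9).

(1, 19, 9)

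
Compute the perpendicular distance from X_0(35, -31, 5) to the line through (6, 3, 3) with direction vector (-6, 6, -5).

√449

Direction vector d = (-6, 6, -5).
AP = (29, -34, 2); AP·d = -388, |AP|² = 2001, |d|² = 97.
distance² = |AP|² − (AP·d)²/|d|² = 2001 − 150544/97 = 449, so the distance is √449.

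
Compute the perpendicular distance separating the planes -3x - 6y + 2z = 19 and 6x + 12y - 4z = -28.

5/7

Divide the second equation by -2 to match normals: -3x - 6y + 2z = 14.
With common normal n = (-3, -6, 2) (|n| = 7), the distance is |19 − 14|/|n| = 5/7.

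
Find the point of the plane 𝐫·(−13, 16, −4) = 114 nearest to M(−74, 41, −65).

The perpendicular from M has direction n = (−13, 16, −4): r = (−74, 41, −65) + λ(−13, 16, −4).
Substitute into the plane: n·(M + λn) = 114 gives 1878 + 441λ = 114, so λ = -4.
Foot = (−74, 41, −65) + (-4)·(−13, 16, −4) = (−22, −23, −49).

(-22, -23, -49)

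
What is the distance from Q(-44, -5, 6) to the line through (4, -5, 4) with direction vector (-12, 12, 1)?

Direction vector d = (-12, 12, 1).
AP = (-48, 0, 2); AP·d = 578, |AP|² = 2308, |d|² = 289.
distance² = |AP|² − (AP·d)²/|d|² = 2308 − 334084/289 = 1152, so the distance is 24√2.

24√2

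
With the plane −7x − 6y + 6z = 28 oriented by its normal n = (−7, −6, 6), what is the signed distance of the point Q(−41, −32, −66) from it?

n·Q − 28 = 55.
|n| = 11, so the signed distance is 55/11 = 5.

5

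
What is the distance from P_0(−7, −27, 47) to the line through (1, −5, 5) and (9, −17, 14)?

A direction vector is d = (8, −12, 9).
AP = (−8, −22, 42); AP·d = 578, |AP|² = 2312, |d|² = 289.
distance² = |AP|² − (AP·d)²/|d|² = 2312 − 334084/289 = 1156, so the distance is 34.

34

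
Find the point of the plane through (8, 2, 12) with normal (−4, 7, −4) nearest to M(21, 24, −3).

n = (−4, 7, −4), |n|² = 81, and n·M − (-66) = 162.
t = 162/81 = 2, so the foot is M − t·n = (21, 24, −3) − 2·(−4, 7, −4) = (29, 10, 5).

(29, 10, 5)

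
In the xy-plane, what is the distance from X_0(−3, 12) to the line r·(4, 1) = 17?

d = |4·(-3) + 1·12 − 17| / √(16 + 1) = |-17|/√17 = √17.

√17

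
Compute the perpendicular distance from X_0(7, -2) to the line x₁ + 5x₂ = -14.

d = |1·7 + 5·(-2) − (-14)| / √(1 + 25) = |11|/√26 = 11/√26.

11√26/26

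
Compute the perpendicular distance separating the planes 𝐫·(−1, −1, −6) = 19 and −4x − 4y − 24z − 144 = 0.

17/√38

Divide the second equation by 4 to match normals: −x − y − 6z = 36.
With common normal n = (−1, −1, −6) (|n| = √38), the distance is |19 − 36|/|n| = 17/√38 = 17√38/38.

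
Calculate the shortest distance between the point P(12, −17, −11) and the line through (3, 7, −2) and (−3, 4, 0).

3√82

A direction vector is d = (−6, −3, 2).
AP = (9, −24, −9); AP·d = 0, |AP|² = 738, |d|² = 49.
distance² = |AP|² − (AP·d)²/|d|² = 738 − 0/49 = 738, so the distance is 3√82.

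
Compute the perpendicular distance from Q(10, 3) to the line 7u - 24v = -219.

The normal to the line is n = (7, -24) with |n| = 25.
|n·Q − (-219)| = |-2 − (-219)| = 217, so the distance is 217/25.

217/25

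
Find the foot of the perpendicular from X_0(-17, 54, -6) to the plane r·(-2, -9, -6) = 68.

The perpendicular from X_0 has direction n = (-2, -9, -6): r = (-17, 54, -6) + μ(-2, -9, -6).
Substitute into the plane: n·(X_0 + μn) = 68 gives -416 + 121μ = 68, so μ = 4.
Foot = (-17, 54, -6) + 4·(-2, -9, -6) = (-25, 18, -30).

(-25, 18, -30)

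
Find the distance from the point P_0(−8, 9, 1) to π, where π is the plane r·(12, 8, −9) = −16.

n = (12, 8, −9); n·P − (-16) = -17; |n| = 17; distance = 17/17 = 1.

1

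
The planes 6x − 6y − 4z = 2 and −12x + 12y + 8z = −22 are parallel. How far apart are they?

9/(2√22)

Divide the second equation by -2 to match normals: 6x − 6y − 4z = 11.
Both planes have normal n = (6, −6, −4), |n| = 2√22. Any point on the first plane is at distance |11 − 2|/|n| = 9/(2√22) from the second.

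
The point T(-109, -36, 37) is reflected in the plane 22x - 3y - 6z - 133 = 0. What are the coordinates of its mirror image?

(111, -66, -23)

With n = (22, -3, -6), the signed offset is (n·T − 133)/|n|² = -2645/529 = -5.
T' = T − 2t·n = (-109, -36, 37) − (-10)·(22, -3, -6) = (111, -66, -23).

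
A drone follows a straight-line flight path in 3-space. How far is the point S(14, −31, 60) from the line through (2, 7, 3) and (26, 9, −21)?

3√409

A direction vector is d = (24, 2, −24).
AP = (12, −38, 57); AP·d = -1156, |AP|² = 4837, |d|² = 1156.
distance² = |AP|² − (AP·d)²/|d|² = 4837 − 1336336/1156 = 3681, so the distance is 3√409.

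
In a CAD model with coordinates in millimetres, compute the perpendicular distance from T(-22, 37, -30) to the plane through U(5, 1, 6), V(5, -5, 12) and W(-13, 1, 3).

UV = (0, -6, 6) and UW = (-18, 0, -3), so a normal is n = UV × UW = (18, -108, -108).
Then n·(-22, 37, -30) - (-666) = -486.
|n| = √(324 + 11664 + 11664) = 18√73, so the distance is |-486|/(18√73) = 27/√73.

27√73/73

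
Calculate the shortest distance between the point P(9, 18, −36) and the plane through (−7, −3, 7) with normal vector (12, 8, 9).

The plane has equation n·(r − (−7, −3, 7)) = 0, i.e. n·r = -45.
Then n·(9, 18, −36) − (−45) = −27.
|n| = √(144 + 64 + 81) = 17, so the distance is |-27|/17 = 27/17.

27/17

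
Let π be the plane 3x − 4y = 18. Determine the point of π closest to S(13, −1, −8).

(10, 3, -8)

n = (3, −4, 0), |n|² = 25, and n·S − 18 = 25.
t = 25/25 = 1, so the foot is S − t·n = (13, −1, −8) − 1·(3, −4, 0) = (10, 3, −8).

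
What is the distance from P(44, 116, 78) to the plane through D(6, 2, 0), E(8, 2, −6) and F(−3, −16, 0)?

DE = (2, 0, −6) and DF = (−9, −18, 0), so a normal is n = DE × DF = (−108, 54, −36).
d = |(-108)·44 + 54·116 + (-36)·78 − (-540)| / √(11664 + 2916 + 1296) = |-756| / 126 = 6.

6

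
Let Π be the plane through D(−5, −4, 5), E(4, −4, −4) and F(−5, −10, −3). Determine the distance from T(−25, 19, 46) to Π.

DE = (9, 0, −9) and DF = (0, −6, −8), so a normal is n = DE × DF = (−54, 72, −54).
Then n·(−25, 19, 46) − (−288) = 522.
|n| = √(2916 + 5184 + 2916) = 18√34, so the distance is |522|/(18√34) = 29/√34.

29√34/34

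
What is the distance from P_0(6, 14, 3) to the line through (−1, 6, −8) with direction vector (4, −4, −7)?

Direction vector d = (4, −4, −7).
AP = (7, 8, 11); AP·d = -81, |AP|² = 234, |d|² = 81.
distance² = |AP|² − (AP·d)²/|d|² = 234 − 6561/81 = 153, so the distance is 3√17.

3√17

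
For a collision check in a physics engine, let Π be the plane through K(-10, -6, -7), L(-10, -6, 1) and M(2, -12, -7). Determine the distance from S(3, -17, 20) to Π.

KL = (0, 0, 8) and KM = (12, -6, 0), so a normal is n = KL × KM = (48, 96, 0).
d = |48·3 + 96·(-17) − (-1056)| / √(2304 + 9216 + 0) = |-432| / (48√5) = 9/√5.

9√5/5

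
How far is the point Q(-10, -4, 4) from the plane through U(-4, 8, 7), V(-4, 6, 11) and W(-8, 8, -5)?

9/√14

UV = (0, -2, 4) and UW = (-4, 0, -12), so a normal is n = UV × UW = (24, -16, -8).
d = |24·(-10) + (-16)·(-4) + (-8)·4 − (-280)| / √(576 + 256 + 64) = |72| / (8√14) = 9√14/14.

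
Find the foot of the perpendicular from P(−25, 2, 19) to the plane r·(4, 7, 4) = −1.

(-221/9, 25/9, 175/9)

n = (4, 7, 4), |n|² = 81, and n·P − (-1) = -9.
t = -9/81 = -1/9, so the foot is P − t·n = (−25, 2, 19) − (-1/9)·(4, 7, 4) = (−221/9, 25/9, 175/9).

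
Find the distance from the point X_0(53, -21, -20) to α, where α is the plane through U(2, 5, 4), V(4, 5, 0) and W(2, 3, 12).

UV = (2, 0, -4) and UW = (0, -2, 8), so a normal is n = UV × UW = (-8, -16, -4).
n = (-8, -16, -4); n·P − (-112) = 104; |n| = 4√21; distance = 104/(4√21) = 26/√21.

26√21/21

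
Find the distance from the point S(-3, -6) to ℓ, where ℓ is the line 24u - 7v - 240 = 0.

The normal to the line is n = (24, -7) with |n| = 25.
|n·S − 240| = |-30 − 240| = 270, so the distance is 270/25 = 54/5.

54/5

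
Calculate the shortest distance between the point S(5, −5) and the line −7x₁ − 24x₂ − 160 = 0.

3

The normal to the line is n = (−7, −24) with |n| = 25.
|n·S − 160| = |85 − 160| = 75, so the distance is 75/25 = 3.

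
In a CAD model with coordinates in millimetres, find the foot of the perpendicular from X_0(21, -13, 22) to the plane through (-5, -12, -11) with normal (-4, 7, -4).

(9, 8, 10)

The perpendicular from X_0 has direction n = (-4, 7, -4): r = (21, -13, 22) + λ(-4, 7, -4).
Substitute into the plane: n·(X_0 + λn) = -20 gives -263 + 81λ = -20, so λ = 3.
Foot = (21, -13, 22) + 3·(-4, 7, -4) = (9, 8, 10).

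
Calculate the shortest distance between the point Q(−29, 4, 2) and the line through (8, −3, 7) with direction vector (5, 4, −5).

3√131

Direction vector d = (5, 4, −5).
AP = (−37, 7, −5); AP·d = -132, |AP|² = 1443, |d|² = 66.
distance² = |AP|² − (AP·d)²/|d|² = 1443 − 17424/66 = 1179, so the distance is 3√131.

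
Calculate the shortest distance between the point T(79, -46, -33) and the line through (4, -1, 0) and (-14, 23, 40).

3√346

A direction vector is d = (-18, 24, 40).
AP = (75, -45, -33), and AP × d = (-1008, -2406, 990).
|AP × d|² = 7785000 and |d|² = 2500, so the distance is √(7785000/2500) = √3114 = 3√346.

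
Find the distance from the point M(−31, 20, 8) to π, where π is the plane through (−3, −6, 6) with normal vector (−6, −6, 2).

8/√19

The plane has equation n·(r − (−3, −6, 6)) = 0, i.e. n·r = 66.
n = (−6, −6, 2); n·P − 66 = 16; |n| = 2√19; distance = 16/(2√19) = 8/√19.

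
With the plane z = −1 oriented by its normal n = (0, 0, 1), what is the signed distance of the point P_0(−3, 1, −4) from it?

-3

n·P_0 − (-1) = -3.
|n| = 1, so the signed distance is -3/1 = -3.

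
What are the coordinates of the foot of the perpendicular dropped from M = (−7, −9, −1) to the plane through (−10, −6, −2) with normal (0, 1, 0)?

n = (0, 1, 0), |n|² = 1, and n·M − (-6) = -3.
t = -3/1 = -3, so the foot is M − t·n = (−7, −9, −1) − (-3)·(0, 1, 0) = (−7, −6, −1).

(-7, -6, -1)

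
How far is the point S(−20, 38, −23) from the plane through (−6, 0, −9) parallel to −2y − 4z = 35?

2√5

Parallel planes share the normal n = (0, −2, −4); since (−6, 0, −9) lies on the plane, its equation is −2y − 4z = 36.
Then n·(−20, 38, −23) − 36 = −20.
|n| = √(0 + 4 + 16) = 2√5, so the distance is |-20|/(2√5) = 2√5.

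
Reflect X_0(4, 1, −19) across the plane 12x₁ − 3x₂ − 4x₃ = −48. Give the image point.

(-20, 7, -11)

n = (12, −3, −4), |n|² = 169, n·X_0 − (-48) = 169, so t = 169/169 = 1.
Foot F = X_0 − 1·n = (−8, 4, −15); the reflection is 2F − X_0 = (−20, 7, −11).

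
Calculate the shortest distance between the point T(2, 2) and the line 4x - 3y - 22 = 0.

The normal to the line is n = (4, -3) with |n| = 5.
|n·T − 22| = |2 − 22| = 20, so the distance is 20/5 = 4.

4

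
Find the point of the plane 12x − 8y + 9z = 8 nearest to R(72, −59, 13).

(12, -19, -32)

The perpendicular from R has direction n = (12, −8, 9): r = (72, −59, 13) + λ(12, −8, 9).
Substitute into the plane: n·(R + λn) = 8 gives 1453 + 289λ = 8, so λ = -5.
Foot = (72, −59, 13) + (-5)·(12, −8, 9) = (12, −19, −32).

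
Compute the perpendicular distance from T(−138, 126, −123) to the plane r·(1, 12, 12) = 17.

n = (1, 12, 12); n·P − 17 = -119; |n| = 17; distance = 119/17 = 7.

7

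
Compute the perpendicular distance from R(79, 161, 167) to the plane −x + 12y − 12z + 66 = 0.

5

Normal vector n = (−1, 12, −12), and n·(79, 161, 167) − (−66) = −85.
|n| = √(1 + 144 + 144) = 17, so the distance is |-85|/17 = 5.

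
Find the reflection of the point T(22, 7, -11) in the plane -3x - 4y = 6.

n = (-3, -4, 0), |n|² = 25, n·T − 6 = -100, so t = -100/25 = -4.
Foot F = T − (-4)·n = (10, -9, -11); the reflection is 2F − T = (-2, -25, -11).

(-2, -25, -11)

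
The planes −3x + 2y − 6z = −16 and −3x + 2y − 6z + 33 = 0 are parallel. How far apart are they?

Both planes have normal n = (−3, 2, −6), |n| = 7. Any point on the first plane is at distance |(-33) − (-16)|/|n| = 17/7 from the second.

17/7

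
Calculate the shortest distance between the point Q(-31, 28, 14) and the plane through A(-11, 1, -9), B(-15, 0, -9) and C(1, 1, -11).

10/√53

AB = (-4, -1, 0) and AC = (12, 0, -2), so a normal is n = AB × AC = (2, -8, 12).
Then n·(-31, 28, 14) - (-138) = 20.
|n| = √(4 + 64 + 144) = 2√53, so the distance is |20|/(2√53) = 10√53/53.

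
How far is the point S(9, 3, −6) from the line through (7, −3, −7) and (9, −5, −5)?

A direction vector is d = (2, −2, 2).
AP = (2, 6, 1); AP·d = -6, |AP|² = 41, |d|² = 12.
distance² = |AP|² − (AP·d)²/|d|² = 41 − 36/12 = 38, so the distance is √38.

√38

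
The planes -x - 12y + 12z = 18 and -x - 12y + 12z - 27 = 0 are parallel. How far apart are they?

Both planes have normal n = (-1, -12, 12), |n| = 17. Any point on the first plane is at distance |27 − 18|/|n| = 9/17 from the second.

9/17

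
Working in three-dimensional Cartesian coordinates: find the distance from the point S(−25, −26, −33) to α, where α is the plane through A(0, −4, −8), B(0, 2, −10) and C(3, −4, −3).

AB = (0, 6, −2) and AC = (3, 0, 5), so a normal is n = AB × AC = (30, −6, −18).
Then n·(−25, −26, −33) − 168 = −168.
|n| = √(900 + 36 + 324) = 6√35, so the distance is |-168|/(6√35) = 4√35/5.

28/√35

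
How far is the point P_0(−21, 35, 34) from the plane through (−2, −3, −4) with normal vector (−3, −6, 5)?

19/√70

The plane has equation n·(r − (−2, −3, −4)) = 0, i.e. n·r = 4.
n = (−3, −6, 5); n·P − 4 = 19; |n| = √70; distance = 19/√70.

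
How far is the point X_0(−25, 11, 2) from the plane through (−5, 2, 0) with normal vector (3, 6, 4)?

The plane has equation n·(r − (−5, 2, 0)) = 0, i.e. n·r = -3.
Then n·(−25, 11, 2) − (−3) = 2.
|n| = √(9 + 36 + 16) = √61, so the distance is |2|/√61 = 2√61/61.

2/√61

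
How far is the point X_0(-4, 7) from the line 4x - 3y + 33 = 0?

d = |4·(-4) + (-3)·7 − (-33)| / √(16 + 9) = |-4|/5 = 4/5.

4/5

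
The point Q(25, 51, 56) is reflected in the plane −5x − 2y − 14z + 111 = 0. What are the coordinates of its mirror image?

With n = (−5, −2, −14), the signed offset is (n·Q − (-111))/|n|² = -900/225 = -4.
Q' = Q − 2t·n = (25, 51, 56) − (-8)·(−5, −2, −14) = (−15, 35, −56).

(-15, 35, -56)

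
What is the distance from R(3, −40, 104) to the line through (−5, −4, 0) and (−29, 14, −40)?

A direction vector is d = (−24, 18, −40).
AP = (8, −36, 104), and AP × d = (−432, −2176, −720).
|AP × d|² = 5440000 and |d|² = 2500, so the distance is √(5440000/2500) = √2176 = 8√34.

8√34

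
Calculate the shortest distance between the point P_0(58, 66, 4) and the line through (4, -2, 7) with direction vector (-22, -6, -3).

2√697

Direction vector d = (-22, -6, -3).
AP = (54, 68, -3), and AP × d = (-222, 228, 1172).
|AP × d|² = 1474852 and |d|² = 529, so the distance is √(1474852/529) = √2788 = 2√697.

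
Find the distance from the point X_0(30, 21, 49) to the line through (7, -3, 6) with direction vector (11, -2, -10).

√2729

Direction vector d = (11, -2, -10).
AP = (23, 24, 43); AP·d = -225, |AP|² = 2954, |d|² = 225.
distance² = |AP|² − (AP·d)²/|d|² = 2954 − 50625/225 = 2729, so the distance is √2729.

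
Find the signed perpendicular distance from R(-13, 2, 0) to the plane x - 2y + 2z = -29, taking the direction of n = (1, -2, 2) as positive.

4

n·R − (-29) = 12.
|n| = 3, so the signed distance is 12/3 = 4.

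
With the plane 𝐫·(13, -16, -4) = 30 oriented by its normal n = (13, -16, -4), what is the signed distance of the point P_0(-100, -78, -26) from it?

22/21

n·P_0 − 30 = 22.
|n| = 21, so the signed distance is 22/21.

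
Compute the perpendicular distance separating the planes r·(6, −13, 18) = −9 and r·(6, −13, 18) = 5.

14/23

Both planes have normal n = (6, −13, 18), |n| = 23. Any point on the first plane is at distance |5 − (-9)|/|n| = 14/23 from the second.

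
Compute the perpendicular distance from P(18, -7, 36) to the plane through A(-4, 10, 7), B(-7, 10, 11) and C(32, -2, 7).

29/13

AB = (-3, 0, 4) and AC = (36, -12, 0), so a normal is n = AB × AC = (48, 144, 36).
Then n·(18, -7, 36) - 1500 = -348.
|n| = √(2304 + 20736 + 1296) = 156, so the distance is |-348|/156 = 29/13.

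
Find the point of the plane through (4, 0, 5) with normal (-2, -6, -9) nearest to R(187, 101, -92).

(2039/11, 1057/11, -1093/11)

n = (-2, -6, -9), |n|² = 121, and n·R − (-53) = -99.
t = -99/121 = -9/11, so the foot is R − t·n = (187, 101, -92) − (-9/11)·(-2, -6, -9) = (2039/11, 1057/11, -1093/11).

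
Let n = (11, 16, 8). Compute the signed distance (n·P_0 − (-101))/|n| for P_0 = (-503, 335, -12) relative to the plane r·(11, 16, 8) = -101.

n·P_0 − (-101) = -168.
|n| = 21, so the signed distance is -168/21 = -8.

-8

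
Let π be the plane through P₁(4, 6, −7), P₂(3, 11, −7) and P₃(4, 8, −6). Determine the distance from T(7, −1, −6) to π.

P₁P₂ = (−1, 5, 0) and P₁P₃ = (0, 2, 1), so a normal is n = P₁P₂ × P₁P₃ = (5, 1, −2).
Then n·(7, −1, −6) − 40 = 6.
|n| = √(25 + 1 + 4) = √30, so the distance is |6|/√30 = √30/5.

√30/5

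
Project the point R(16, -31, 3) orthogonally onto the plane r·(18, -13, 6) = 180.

(-2, -18, -3)

n = (18, -13, 6), |n|² = 529, and n·R − 180 = 529.
t = 529/529 = 1, so the foot is R − t·n = (16, -31, 3) − 1·(18, -13, 6) = (-2, -18, -3).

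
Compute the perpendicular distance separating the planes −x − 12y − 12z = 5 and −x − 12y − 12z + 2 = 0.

7/17

Both planes have normal n = (−1, −12, −12), |n| = 17. Any point on the first plane is at distance |(-2) − 5|/|n| = 7/17 from the second.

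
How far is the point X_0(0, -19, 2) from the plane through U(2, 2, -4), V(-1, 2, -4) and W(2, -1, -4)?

6

UV = (-3, 0, 0) and UW = (0, -3, 0), so a normal is n = UV × UW = (0, 0, 9).
d = |9·2 − (-36)| / √(0 + 0 + 81) = |54| / 9 = 6.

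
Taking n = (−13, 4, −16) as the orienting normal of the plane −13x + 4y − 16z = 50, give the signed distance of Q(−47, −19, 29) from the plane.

n·Q − 50 = 21.
|n| = 21, so the signed distance is 21/21 = 1.

1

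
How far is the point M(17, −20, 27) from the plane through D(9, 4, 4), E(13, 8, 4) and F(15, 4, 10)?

3√3

DE = (4, 4, 0) and DF = (6, 0, 6), so a normal is n = DE × DF = (24, −24, −24).
n = (24, −24, −24); n·P − 24 = 216; |n| = 24√3; distance = 216/(24√3) = 3√3.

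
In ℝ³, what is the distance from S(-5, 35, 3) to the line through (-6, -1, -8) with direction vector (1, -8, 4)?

√689

Direction vector d = (1, -8, 4).
AP = (1, 36, 11); AP·d = -243, |AP|² = 1418, |d|² = 81.
distance² = |AP|² − (AP·d)²/|d|² = 1418 − 59049/81 = 689, so the distance is √689.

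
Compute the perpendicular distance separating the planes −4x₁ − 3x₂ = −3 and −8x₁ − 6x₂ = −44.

Divide the second equation by 2 to match normals: −4x₁ − 3x₂ = -22.
With common normal n = (−4, −3, 0) (|n| = 5), the distance is |(-3) − (-22)|/|n| = 19/5.

19/5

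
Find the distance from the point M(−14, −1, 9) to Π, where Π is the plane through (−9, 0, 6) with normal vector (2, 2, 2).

The plane has equation n·(r − (−9, 0, 6)) = 0, i.e. n·r = -6.
n = (2, 2, 2); n·P − (-6) = -6; |n| = 2√3; distance = 6/(2√3) = √3.

√3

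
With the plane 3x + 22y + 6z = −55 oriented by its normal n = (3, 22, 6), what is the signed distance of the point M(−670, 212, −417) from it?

9

n·M − (-55) = 207.
|n| = 23, so the signed distance is 207/23 = 9.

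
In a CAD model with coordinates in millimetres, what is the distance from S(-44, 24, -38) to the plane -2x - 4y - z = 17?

d = |(-2)·(-44) + (-4)·24 + (-1)·(-38) − 17| / √(4 + 16 + 1) = |13| / √21 = 13/√21.

13/√21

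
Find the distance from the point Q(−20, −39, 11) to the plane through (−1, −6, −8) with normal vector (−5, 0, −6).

The plane has equation n·(r − (−1, −6, −8)) = 0, i.e. n·r = 53.
d = |(-5)·(-20) + (-6)·11 − 53| / √(25 + 0 + 36) = |-19| / √61 = 19/√61.

19/√61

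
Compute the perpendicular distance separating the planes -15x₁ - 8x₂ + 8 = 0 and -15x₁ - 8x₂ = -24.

16/17

With common normal n = (-15, -8, 0) (|n| = 17), the distance is |(-8) − (-24)|/|n| = 16/17.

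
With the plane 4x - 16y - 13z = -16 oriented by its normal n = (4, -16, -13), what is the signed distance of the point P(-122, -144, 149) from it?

n·P − (-16) = -105.
|n| = 21, so the signed distance is -105/21 = -5.

-5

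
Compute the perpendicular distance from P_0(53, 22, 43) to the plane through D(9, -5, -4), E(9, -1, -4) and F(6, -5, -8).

7

DE = (0, 4, 0) and DF = (-3, 0, -4), so a normal is n = DE × DF = (-16, 0, 12).
Then n·(53, 22, 43) - (-192) = -140.
|n| = √(256 + 0 + 144) = 20, so the distance is |-140|/20 = 7.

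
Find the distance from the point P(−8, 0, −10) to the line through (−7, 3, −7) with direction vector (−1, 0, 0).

3√2

Direction vector d = (−1, 0, 0).
AP = (−1, −3, −3); AP·d = 1, |AP|² = 19, |d|² = 1.
distance² = |AP|² − (AP·d)²/|d|² = 19 − 1/1 = 18, so the distance is 3√2.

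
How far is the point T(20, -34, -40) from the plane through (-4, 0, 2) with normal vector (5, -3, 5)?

The plane has equation n·(r − (-4, 0, 2)) = 0, i.e. n·r = -10.
Then n·(20, -34, -40) - (-10) = 12.
|n| = √(25 + 9 + 25) = √59, so the distance is |12|/√59 = 12/√59.

12√59/59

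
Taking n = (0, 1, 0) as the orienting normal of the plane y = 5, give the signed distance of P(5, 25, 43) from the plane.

n·P − 5 = 20.
|n| = 1, so the signed distance is 20/1 = 20.

20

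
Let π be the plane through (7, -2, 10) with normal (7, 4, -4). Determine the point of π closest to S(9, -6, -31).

(-5, -14, -23)

n = (7, 4, -4), |n|² = 81, and n·S − 1 = 162.
t = 162/81 = 2, so the foot is S − t·n = (9, -6, -31) − 2·(7, 4, -4) = (-5, -14, -23).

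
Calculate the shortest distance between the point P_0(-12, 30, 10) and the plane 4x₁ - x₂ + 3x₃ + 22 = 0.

n = (4, -1, 3); n·P − (-22) = -26; |n| = √26; distance = 26/√26 = √26.

√26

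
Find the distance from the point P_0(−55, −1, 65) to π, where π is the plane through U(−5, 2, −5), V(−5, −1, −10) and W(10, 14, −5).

UV = (0, −3, −5) and UW = (15, 12, 0), so a normal is n = UV × UW = (60, −75, 45).
n = (60, −75, 45); n·P − (-675) = 375; |n| = 75√2; distance = 375/(75√2) = 5√2/2.

5√2/2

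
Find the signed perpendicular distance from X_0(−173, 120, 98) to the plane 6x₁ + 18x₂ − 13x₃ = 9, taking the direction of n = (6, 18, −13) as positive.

n·X_0 − 9 = -161.
|n| = 23, so the signed distance is -161/23 = -7.

-7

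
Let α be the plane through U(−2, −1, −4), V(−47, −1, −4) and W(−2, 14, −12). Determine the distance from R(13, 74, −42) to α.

UV = (−45, 0, 0) and UW = (0, 15, −8), so a normal is n = UV × UW = (0, −360, −675).
Then n·(13, 74, −42) − 3060 = −1350.
|n| = √(0 + 129600 + 455625) = 765, so the distance is |-1350|/765 = 30/17.

30/17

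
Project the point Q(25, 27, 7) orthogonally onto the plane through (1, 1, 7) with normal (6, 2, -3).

(1, 19, 19)

The perpendicular from Q has direction n = (6, 2, -3): r = (25, 27, 7) + μ(6, 2, -3).
Substitute into the plane: n·(Q + μn) = -13 gives 183 + 49μ = -13, so μ = -4.
Foot = (25, 27, 7) + (-4)·(6, 2, -3) = (1, 19, 19).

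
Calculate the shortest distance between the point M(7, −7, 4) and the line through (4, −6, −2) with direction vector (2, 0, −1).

√46

Direction vector d = (2, 0, −1).
AP = (3, −1, 6); AP·d = 0, |AP|² = 46, |d|² = 5.
distance² = |AP|² − (AP·d)²/|d|² = 46 − 0/5 = 46, so the distance is √46.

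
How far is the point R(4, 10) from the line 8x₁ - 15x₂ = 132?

250/17

The normal to the line is n = (8, -15) with |n| = 17.
|n·R − 132| = |-118 − 132| = 250, so the distance is 250/17.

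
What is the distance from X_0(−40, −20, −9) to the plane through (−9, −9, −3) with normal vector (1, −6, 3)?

The plane has equation n·(r − (−9, −9, −3)) = 0, i.e. n·r = 36.
d = |1·(-40) + (-6)·(-20) + 3·(-9) − 36| / √(1 + 36 + 9) = |17| / √46 = 17/√46.

17√46/46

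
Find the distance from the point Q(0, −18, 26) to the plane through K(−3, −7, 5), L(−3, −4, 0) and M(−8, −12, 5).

7/√59

KL = (0, 3, −5) and KM = (−5, −5, 0), so a normal is n = KL × KM = (−25, 25, 15).
Then n·(0, −18, 26) − (−25) = −35.
|n| = √(625 + 625 + 225) = 5√59, so the distance is |-35|/(5√59) = 7/√59.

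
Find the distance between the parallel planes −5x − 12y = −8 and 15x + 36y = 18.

2/13

Divide the second equation by -3 to match normals: −5x − 12y = -6.
With common normal n = (−5, −12, 0) (|n| = 13), the distance is |(-8) − (-6)|/|n| = 2/13.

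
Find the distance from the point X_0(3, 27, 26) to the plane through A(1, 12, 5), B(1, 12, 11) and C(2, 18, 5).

AB = (0, 0, 6) and AC = (1, 6, 0), so a normal is n = AB × AC = (-36, 6, 0).
Then n·(3, 27, 26) - 36 = 18.
|n| = √(1296 + 36 + 0) = 6√37, so the distance is |18|/(6√37) = 3/√37.

3/√37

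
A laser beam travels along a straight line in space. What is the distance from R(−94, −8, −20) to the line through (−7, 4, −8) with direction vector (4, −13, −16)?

Direction vector d = (4, −13, −16).
AP = (−87, −12, −12), and AP × d = (36, −1440, 1179).
|AP × d|² = 3464937 and |d|² = 441, so the distance is √(3464937/441) = √7857 = 9√97.

9√97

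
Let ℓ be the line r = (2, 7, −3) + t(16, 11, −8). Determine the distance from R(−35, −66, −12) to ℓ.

√2810

Direction vector d = (16, 11, −8).
AP = (−37, −73, −9), and AP × d = (683, −440, 761).
|AP × d|² = 1239210 and |d|² = 441, so the distance is √(1239210/441) = √2810.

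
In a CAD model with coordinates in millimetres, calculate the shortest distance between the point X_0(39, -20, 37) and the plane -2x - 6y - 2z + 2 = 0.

15√11/11

Normal vector n = (-2, -6, -2), and n·(39, -20, 37) - (-2) = -30.
|n| = √(4 + 36 + 4) = 2√11, so the distance is |-30|/(2√11) = 15/√11.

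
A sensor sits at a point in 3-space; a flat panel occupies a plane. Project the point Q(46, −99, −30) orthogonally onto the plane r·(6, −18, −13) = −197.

(16, -9, 35)

n = (6, −18, −13), |n|² = 529, and n·Q − (-197) = 2645.
t = 2645/529 = 5, so the foot is Q − t·n = (46, −99, −30) − 5·(6, −18, −13) = (16, −9, 35).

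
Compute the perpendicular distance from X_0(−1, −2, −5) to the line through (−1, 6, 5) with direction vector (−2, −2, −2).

Direction vector d = (−2, −2, −2).
AP = (0, −8, −10); AP·d = 36, |AP|² = 164, |d|² = 12.
distance² = |AP|² − (AP·d)²/|d|² = 164 − 1296/12 = 56, so the distance is 2√14.

2√14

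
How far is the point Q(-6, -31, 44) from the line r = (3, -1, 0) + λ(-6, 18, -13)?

3√89

Direction vector d = (-6, 18, -13).
AP = (-9, -30, 44), and AP × d = (-402, -381, -342).
|AP × d|² = 423729 and |d|² = 529, so the distance is √(423729/529) = √801 = 3√89.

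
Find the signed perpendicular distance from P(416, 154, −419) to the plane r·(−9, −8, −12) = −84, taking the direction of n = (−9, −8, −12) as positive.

8

n·P − (-84) = 136.
|n| = 17, so the signed distance is 136/17 = 8.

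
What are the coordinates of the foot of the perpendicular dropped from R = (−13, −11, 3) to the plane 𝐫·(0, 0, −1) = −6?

(-13, -11, 6)

The perpendicular from R has direction n = (0, 0, −1): r = (−13, −11, 3) + λ(0, 0, −1).
Substitute into the plane: n·(R + λn) = -6 gives -3 + 1λ = -6, so λ = -3.
Foot = (−13, −11, 3) + (-3)·(0, 0, −1) = (−13, −11, 6).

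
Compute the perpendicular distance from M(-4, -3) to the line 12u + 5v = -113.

d = |12·(-4) + 5·(-3) − (-113)| / √(144 + 25) = |50|/13 = 50/13.

50/13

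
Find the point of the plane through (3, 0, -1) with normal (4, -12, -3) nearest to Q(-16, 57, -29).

(0, 9, -41)

The perpendicular from Q has direction n = (4, -12, -3): r = (-16, 57, -29) + λ(4, -12, -3).
Substitute into the plane: n·(Q + λn) = 15 gives -661 + 169λ = 15, so λ = 4.
Foot = (-16, 57, -29) + 4·(4, -12, -3) = (0, 9, -41).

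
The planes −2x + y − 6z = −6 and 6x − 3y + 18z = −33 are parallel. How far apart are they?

Divide the second equation by -3 to match normals: −2x + y − 6z = 11.
Both planes have normal n = (−2, 1, −6), |n| = √41. Any point on the first plane is at distance |11 − (-6)|/|n| = 17/√41 from the second.

17√41/41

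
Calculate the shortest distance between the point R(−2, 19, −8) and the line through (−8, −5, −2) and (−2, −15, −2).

A direction vector is d = (6, −10, 0).
AP = (6, 24, −6), and AP × d = (−60, −36, −204).
|AP × d|² = 46512 and |d|² = 136, so the distance is √(46512/136) = √342 = 3√38.

3√38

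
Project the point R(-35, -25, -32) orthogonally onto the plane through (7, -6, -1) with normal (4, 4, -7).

(-101/3, -71/3, -103/3)

The perpendicular from R has direction n = (4, 4, -7): r = (-35, -25, -32) + μ(4, 4, -7).
Substitute into the plane: n·(R + μn) = 11 gives -16 + 81μ = 11, so μ = 1/3.
Foot = (-35, -25, -32) + (1/3)·(4, 4, -7) = (-101/3, -71/3, -103/3).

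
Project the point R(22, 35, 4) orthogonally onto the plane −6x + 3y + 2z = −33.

(166/7, 239/7, 24/7)

The perpendicular from R has direction n = (−6, 3, 2): r = (22, 35, 4) + λ(−6, 3, 2).
Substitute into the plane: n·(R + λn) = -33 gives -19 + 49λ = -33, so λ = -2/7.
Foot = (22, 35, 4) + (-2/7)·(−6, 3, 2) = (166/7, 239/7, 24/7).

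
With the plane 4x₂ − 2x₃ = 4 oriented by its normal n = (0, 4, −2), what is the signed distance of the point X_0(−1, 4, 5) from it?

n·X_0 − 4 = 2.
|n| = 2√5, so the signed distance is √5/5.

√5/5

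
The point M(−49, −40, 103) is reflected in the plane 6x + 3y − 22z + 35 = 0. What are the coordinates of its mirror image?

With n = (6, 3, −22), the signed offset is (n·M − (-35))/|n|² = -2645/529 = -5.
M' = M − 2t·n = (−49, −40, 103) − (-10)·(6, 3, −22) = (11, −10, −117).

(11, -10, -117)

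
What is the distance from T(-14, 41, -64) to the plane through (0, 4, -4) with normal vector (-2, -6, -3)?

The plane has equation n·(r − (0, 4, -4)) = 0, i.e. n·r = -12.
Then n·(-14, 41, -64) - (-12) = -14.
|n| = √(4 + 36 + 9) = 7, so the distance is |-14|/7 = 2.

2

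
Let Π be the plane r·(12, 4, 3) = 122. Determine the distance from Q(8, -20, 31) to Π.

Normal vector n = (12, 4, 3), and n·(8, -20, 31) - 122 = -13.
|n| = √(144 + 16 + 9) = 13, so the distance is |-13|/13 = 1.

1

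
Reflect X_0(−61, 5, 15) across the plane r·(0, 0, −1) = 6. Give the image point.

n = (0, 0, −1), |n|² = 1, n·X_0 − 6 = -21, so t = -21/1 = -21.
Foot F = X_0 − (-21)·n = (−61, 5, −6); the reflection is 2F − X_0 = (−61, 5, −27).

(-61, 5, -27)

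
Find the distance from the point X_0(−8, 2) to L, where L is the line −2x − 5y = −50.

56/√29

d = |(-2)·(-8) + (-5)·2 − (-50)| / √(4 + 25) = |56|/√29 = 56/√29.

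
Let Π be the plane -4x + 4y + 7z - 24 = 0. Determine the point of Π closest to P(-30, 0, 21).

(-18, -12, 0)

n = (-4, 4, 7), |n|² = 81, and n·P − 24 = 243.
t = 243/81 = 3, so the foot is P − t·n = (-30, 0, 21) − 3·(-4, 4, 7) = (-18, -12, 0).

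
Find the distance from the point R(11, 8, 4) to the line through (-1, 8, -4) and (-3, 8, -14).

A direction vector is d = (-2, 0, -10).
AP = (12, 0, 8), and AP × d = (0, 104, 0).
|AP × d|² = 10816 and |d|² = 104, so the distance is √(10816/104) = √104 = 2√26.

2√26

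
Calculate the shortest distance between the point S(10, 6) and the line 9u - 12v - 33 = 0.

1

The normal to the line is n = (9, -12) with |n| = 15.
|n·S − 33| = |18 − 33| = 15, so the distance is 15/15 = 1.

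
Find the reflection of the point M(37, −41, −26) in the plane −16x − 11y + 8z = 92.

n = (−16, −11, 8), |n|² = 441, n·M − 92 = -441, so t = -441/441 = -1.
Foot F = M − (-1)·n = (21, −52, −18); the reflection is 2F − M = (5, −63, −10).

(5, -63, -10)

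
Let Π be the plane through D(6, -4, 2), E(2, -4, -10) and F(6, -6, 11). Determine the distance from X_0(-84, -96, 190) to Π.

DE = (-4, 0, -12) and DF = (0, -2, 9), so a normal is n = DE × DF = (-24, 36, 8).
Then n·(-84, -96, 190) - (-272) = 352.
|n| = √(576 + 1296 + 64) = 44, so the distance is |352|/44 = 8.

8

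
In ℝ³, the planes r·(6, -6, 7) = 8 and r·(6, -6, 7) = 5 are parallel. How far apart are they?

3/11

With common normal n = (6, -6, 7) (|n| = 11), the distance is |8 − 5|/|n| = 3/11.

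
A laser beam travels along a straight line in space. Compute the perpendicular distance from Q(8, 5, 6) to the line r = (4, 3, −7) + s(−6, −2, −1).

Direction vector d = (−6, −2, −1).
AP = (4, 2, 13); AP·d = -41, |AP|² = 189, |d|² = 41.
distance² = |AP|² − (AP·d)²/|d|² = 189 − 1681/41 = 148, so the distance is 2√37.

2√37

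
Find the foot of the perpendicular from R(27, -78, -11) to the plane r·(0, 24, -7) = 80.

n = (0, 24, -7), |n|² = 625, and n·R − 80 = -1875.
t = -1875/625 = -3, so the foot is R − t·n = (27, -78, -11) − (-3)·(0, 24, -7) = (27, -6, -32).

(27, -6, -32)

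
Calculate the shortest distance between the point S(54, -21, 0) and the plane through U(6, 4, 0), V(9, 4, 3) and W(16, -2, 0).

19√43/43

UV = (3, 0, 3) and UW = (10, -6, 0), so a normal is n = UV × UW = (18, 30, -18).
n = (18, 30, -18); n·P − 228 = 114; |n| = 6√43; distance = 114/(6√43) = 19/√43.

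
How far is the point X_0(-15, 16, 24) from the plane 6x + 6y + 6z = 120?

5/√3

Normal vector n = (6, 6, 6), and n·(-15, 16, 24) - 120 = 30.
|n| = √(36 + 36 + 36) = 6√3, so the distance is |30|/(6√3) = 5√3/3.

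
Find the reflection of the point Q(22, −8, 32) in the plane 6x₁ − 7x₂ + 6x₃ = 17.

(-14, 34, -4)

With n = (6, −7, 6), the signed offset is (n·Q − 17)/|n|² = 363/121 = 3.
Q' = Q − 2t·n = (22, −8, 32) − 6·(6, −7, 6) = (−14, 34, −4).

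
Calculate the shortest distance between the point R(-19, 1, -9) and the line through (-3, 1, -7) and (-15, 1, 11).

A direction vector is d = (-12, 0, 18).
AP = (-16, 0, -2), and AP × d = (0, 312, 0).
|AP × d|² = 97344 and |d|² = 468, so the distance is √(97344/468) = √208 = 4√13.

4√13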